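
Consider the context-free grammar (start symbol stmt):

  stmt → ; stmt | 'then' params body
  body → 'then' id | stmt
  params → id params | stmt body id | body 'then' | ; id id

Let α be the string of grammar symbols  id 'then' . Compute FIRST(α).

{ id }

id is a terminal; add {id} and stop.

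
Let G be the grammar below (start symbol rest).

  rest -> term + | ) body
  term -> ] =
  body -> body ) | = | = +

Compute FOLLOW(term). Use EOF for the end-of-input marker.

In rest -> term +: add FIRST(+) = { + }.
Union: FOLLOW(term) = { + }.

{ + }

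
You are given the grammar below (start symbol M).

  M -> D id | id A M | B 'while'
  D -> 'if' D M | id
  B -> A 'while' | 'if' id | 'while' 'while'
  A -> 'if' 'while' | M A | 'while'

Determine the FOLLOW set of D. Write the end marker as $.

In M -> D id: add FIRST(id) = { id }.
In D -> 'if' D M: add FIRST(M) = { 'if', 'while', id }.
Union: FOLLOW(D) = { 'if', 'while', id }.

{ 'if', 'while', id }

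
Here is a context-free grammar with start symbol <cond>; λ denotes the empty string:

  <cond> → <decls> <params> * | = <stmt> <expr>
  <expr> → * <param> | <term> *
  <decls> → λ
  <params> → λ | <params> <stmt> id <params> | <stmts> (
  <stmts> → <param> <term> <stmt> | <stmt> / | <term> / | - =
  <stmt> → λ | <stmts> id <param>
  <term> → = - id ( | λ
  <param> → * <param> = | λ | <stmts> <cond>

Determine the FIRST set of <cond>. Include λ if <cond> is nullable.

From <cond> → <decls> <params> *: <decls>, <params> nullable, take FIRST(<decls>) ∪ FIRST(<params>) ∪ {*} = { (, *, -, /, =, id }.
<cond> → = <stmt> <expr> contributes {=}.
Union: FIRST(<cond>) = { (, *, -, /, =, id }.

{ (, *, -, /, =, id }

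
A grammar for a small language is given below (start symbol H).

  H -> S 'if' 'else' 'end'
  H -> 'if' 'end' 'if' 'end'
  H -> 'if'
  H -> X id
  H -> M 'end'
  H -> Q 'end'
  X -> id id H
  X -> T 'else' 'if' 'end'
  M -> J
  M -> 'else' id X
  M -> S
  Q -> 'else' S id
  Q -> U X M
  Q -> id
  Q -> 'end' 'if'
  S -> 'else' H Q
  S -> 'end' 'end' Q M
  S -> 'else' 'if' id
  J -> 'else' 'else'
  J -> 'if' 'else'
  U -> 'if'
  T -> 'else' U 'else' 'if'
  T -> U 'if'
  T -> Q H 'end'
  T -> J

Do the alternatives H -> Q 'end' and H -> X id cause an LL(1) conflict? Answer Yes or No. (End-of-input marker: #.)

Yes

FIRST(Q 'end') = { 'else', 'end', 'if', id } and FIRST(X id) = { 'else', 'end', 'if', id }.
Both contain 'else', so the two alternatives are not disjoint — LL(1) conflict.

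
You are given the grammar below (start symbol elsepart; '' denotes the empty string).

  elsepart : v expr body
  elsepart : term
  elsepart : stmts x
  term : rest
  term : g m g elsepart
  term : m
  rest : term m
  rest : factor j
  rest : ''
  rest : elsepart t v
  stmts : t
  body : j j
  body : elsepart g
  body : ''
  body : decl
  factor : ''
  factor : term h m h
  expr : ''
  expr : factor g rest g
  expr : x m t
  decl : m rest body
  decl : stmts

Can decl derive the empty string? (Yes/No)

Nullable nonterminals: body, elsepart, expr, factor, rest, term.
No production of decl has an RHS whose symbols are all nullable, so decl is not nullable.

No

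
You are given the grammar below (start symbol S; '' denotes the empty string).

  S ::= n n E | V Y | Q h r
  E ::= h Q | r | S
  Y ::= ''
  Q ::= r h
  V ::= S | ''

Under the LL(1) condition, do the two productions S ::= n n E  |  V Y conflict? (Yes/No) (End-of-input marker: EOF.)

FIRST(n n E) = { n } and FIRST(V Y) = { n, r, '' }.
Both contain n, so the two alternatives are not disjoint — LL(1) conflict.

Yes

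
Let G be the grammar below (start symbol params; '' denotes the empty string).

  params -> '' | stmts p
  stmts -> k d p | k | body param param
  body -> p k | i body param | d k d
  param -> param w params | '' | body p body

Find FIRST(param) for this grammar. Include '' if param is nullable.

{ d, i, p, w, '' }

From param -> param w params: param nullable, take FIRST(param) ∪ {w} = { d, i, p, w }.
param -> '' contributes ''.
From param -> body p body: add FIRST(body) = { d, i, p }.
Union: FIRST(param) = { d, i, p, w, '' }.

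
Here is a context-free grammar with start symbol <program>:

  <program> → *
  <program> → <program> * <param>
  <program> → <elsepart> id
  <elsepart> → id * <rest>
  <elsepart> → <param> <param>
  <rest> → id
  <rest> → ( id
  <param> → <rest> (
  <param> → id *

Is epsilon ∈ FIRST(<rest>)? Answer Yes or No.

No nonterminal in this grammar is nullable.
No production of <rest> has an RHS whose symbols are all nullable, so <rest> is not nullable.

No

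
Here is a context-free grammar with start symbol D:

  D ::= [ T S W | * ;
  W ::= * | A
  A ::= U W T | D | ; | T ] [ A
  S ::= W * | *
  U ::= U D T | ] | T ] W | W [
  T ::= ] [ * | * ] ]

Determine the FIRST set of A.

{ *, ;, [, ] }

From A ::= U W T: add FIRST(U) = { *, ;, [, ] }.
From A ::= D: add FIRST(D) = { *, [ }.
A ::= ; contributes {;}.
From A ::= T ] [ A: add FIRST(T) = { *, ] }.
Union: FIRST(A) = { *, ;, [, ] }.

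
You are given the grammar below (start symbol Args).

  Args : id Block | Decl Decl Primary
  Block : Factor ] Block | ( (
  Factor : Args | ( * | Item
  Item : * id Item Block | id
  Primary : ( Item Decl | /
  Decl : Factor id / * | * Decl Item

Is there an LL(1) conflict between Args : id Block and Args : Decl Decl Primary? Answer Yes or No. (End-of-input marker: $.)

Yes

FIRST(id Block) = { id } and FIRST(Decl Decl Primary) = { (, *, id }.
Both contain id, so the two alternatives are not disjoint — LL(1) conflict.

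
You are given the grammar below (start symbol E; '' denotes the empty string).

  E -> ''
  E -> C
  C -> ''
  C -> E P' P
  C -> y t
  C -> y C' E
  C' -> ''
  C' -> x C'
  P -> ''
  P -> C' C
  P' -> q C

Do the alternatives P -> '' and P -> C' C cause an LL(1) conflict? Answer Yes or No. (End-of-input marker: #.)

FIRST('') = { '' } and FIRST(C' C) = { q, x, y, '' }.
Both alternatives are nullable, violating the LL(1) condition.

Yes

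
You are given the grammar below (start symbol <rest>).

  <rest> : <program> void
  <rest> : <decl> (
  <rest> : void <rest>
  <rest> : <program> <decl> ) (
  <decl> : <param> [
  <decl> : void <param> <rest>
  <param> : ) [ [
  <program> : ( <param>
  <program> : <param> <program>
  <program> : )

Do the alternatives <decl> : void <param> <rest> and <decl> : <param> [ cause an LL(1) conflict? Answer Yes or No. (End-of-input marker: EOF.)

FIRST(void <param> <rest>) = { void } and FIRST(<param> [) = { ) }.
The FIRST sets are disjoint and neither alternative is nullable — no conflict.

No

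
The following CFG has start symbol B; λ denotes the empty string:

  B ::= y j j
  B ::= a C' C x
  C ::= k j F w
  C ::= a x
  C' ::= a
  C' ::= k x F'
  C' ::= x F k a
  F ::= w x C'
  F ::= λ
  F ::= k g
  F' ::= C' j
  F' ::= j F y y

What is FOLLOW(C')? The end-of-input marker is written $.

{ a, j, k, w, y }

In B ::= a C' C x: add FIRST(C x) = { a, k }.
In F ::= w x C': C' is at the end, add FOLLOW(F) = { k, w, y }.
In F' ::= C' j: add FIRST(j) = { j }.
Union: FOLLOW(C') = { a, j, k, w, y }.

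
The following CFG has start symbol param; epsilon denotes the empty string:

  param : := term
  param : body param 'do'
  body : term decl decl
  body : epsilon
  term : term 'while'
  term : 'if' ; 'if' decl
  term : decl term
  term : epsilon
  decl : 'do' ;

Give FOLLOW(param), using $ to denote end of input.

{ $, 'do' }

param is the start symbol, so $ ∈ FOLLOW(param).
In param : body param 'do': add FIRST('do') = { 'do' }.
Union: FOLLOW(param) = { $, 'do' }.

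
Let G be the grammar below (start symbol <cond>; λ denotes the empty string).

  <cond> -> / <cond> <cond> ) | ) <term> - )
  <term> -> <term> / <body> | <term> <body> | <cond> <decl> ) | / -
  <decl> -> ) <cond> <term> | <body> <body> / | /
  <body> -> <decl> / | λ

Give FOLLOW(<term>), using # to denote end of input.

{ ), -, / }

In <cond> -> ) <term> - ): add FIRST(- )) = { - }.
In <term> -> <term> / <body>: add FIRST(/ <body>) = { / }.
In <term> -> <term> <body>: add FIRST(<body>)\{λ} = { ), / }.
  Since <body> is nullable, also add FOLLOW(<term>) = { ), -, / }.
In <decl> -> ) <cond> <term>: <term> is at the end, add FOLLOW(<decl>) = { ), / }.
Union: FOLLOW(<term>) = { ), -, / }.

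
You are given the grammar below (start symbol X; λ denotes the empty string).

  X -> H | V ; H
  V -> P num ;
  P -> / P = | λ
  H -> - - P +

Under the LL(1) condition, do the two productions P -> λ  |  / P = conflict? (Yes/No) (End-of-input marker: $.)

FIRST(λ) = { λ } and FIRST(/ P =) = { / }.
The first is nullable but FOLLOW(P) = { +, =, num } is disjoint from FIRST of the second.

No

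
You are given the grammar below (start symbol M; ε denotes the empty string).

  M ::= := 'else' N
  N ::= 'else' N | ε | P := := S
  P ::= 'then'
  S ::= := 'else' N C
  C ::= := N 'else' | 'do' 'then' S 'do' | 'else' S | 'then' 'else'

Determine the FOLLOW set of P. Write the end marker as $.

{ := }

In N ::= P := := S: add FIRST(:= := S) = { := }.
Union: FOLLOW(P) = { := }.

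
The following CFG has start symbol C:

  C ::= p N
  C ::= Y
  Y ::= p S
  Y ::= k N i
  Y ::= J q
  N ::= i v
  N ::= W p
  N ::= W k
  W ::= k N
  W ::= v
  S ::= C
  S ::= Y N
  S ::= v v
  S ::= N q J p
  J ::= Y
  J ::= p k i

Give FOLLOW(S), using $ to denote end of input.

In Y ::= p S: S is at the end, add FOLLOW(Y) = { $, i, k, p, q, v }.
Union: FOLLOW(S) = { $, i, k, p, q, v }.

{ $, i, k, p, q, v }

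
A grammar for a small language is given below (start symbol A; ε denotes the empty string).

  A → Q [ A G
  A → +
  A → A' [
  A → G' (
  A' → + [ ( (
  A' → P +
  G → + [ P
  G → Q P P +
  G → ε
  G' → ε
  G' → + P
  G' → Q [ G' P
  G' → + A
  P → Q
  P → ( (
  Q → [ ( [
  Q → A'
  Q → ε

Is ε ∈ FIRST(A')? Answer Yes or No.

No

Nullable nonterminals: G, G', P, Q.
No production of A' has an RHS whose symbols are all nullable, so A' is not nullable.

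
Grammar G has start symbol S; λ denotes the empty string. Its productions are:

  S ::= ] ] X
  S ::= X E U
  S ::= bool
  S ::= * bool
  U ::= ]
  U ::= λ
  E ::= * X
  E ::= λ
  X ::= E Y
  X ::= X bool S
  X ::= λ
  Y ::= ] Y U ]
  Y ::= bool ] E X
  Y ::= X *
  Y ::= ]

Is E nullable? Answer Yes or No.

Yes

E has an λ-production, so E ⇒ λ.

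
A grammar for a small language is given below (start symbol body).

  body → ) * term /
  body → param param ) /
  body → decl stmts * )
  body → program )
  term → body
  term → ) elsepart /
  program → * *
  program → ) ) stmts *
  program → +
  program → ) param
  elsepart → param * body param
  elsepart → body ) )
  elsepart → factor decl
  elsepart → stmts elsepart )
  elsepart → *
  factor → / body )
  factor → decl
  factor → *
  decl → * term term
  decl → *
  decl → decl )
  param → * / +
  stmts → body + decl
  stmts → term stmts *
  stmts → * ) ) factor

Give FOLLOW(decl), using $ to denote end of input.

{ ), *, +, / }

In body → decl stmts * ): add FIRST(stmts * )) = { ), *, + }.
In elsepart → factor decl: decl is at the end, add FOLLOW(elsepart) = { ), / }.
In factor → decl: decl is at the end, add FOLLOW(factor) = { ), *, +, / }.
In decl → decl ): add FIRST()) = { ) }.
In stmts → body + decl: decl is at the end, add FOLLOW(stmts) = { ), *, +, / }.
Union: FOLLOW(decl) = { ), *, +, / }.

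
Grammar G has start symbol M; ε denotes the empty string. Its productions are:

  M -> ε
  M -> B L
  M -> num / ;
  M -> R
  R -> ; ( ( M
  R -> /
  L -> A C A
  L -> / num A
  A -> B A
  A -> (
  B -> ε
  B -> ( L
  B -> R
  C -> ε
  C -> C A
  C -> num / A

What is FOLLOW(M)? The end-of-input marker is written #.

{ #, (, /, ; }

M is the start symbol, so # ∈ FOLLOW(M).
In R -> ; ( ( M: M is at the end, add FOLLOW(R) = { #, (, /, ; }.
Union: FOLLOW(M) = { #, (, /, ; }.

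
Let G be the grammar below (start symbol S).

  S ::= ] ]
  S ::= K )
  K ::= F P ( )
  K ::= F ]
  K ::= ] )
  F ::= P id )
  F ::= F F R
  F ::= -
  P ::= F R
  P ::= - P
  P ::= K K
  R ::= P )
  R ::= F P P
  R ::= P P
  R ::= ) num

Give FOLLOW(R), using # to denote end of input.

In F ::= F F R: R is at the end, add FOLLOW(F) = { ), -, ] }.
In P ::= F R: R is at the end, add FOLLOW(P) = { (, ), -, ], id }.
Union: FOLLOW(R) = { (, ), -, ], id }.

{ (, ), -, ], id }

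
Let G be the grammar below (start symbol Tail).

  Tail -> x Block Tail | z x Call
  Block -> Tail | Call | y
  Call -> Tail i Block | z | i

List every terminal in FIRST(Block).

From Block -> Tail: add FIRST(Tail) = { x, z }.
From Block -> Call: add FIRST(Call) = { i, x, z }.
Block -> y contributes {y}.
Union: FIRST(Block) = { i, x, y, z }.

{ i, x, y, z }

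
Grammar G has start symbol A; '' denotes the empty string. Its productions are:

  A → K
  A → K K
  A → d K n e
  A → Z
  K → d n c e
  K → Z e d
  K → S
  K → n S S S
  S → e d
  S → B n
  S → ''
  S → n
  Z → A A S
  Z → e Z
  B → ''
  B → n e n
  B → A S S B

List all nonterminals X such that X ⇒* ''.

Directly nullable (have an ''-production): S, B.
A → K with every symbol nullable, so A is nullable.
K → S with every symbol nullable, so K is nullable.
Z → A A S with every symbol nullable, so Z is nullable.

{ A, B, K, S, Z }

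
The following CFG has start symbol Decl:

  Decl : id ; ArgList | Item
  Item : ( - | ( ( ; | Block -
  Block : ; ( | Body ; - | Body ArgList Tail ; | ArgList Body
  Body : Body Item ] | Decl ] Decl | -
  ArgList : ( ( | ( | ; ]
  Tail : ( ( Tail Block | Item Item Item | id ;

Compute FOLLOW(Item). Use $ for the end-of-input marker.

In Decl : Item: Item is at the end, add FOLLOW(Decl) = { $, (, -, ;, ], id }.
In Body : Body Item ]: add FIRST(]) = { ] }.
In Tail : Item Item Item: add FIRST(Item Item) = { (, -, ;, id }.
In Tail : Item Item Item: add FIRST(Item) = { (, -, ;, id }.
In Tail : Item Item Item: Item is at the end, add FOLLOW(Tail) = { (, -, ;, id }.
Union: FOLLOW(Item) = { $, (, -, ;, ], id }.

{ $, (, -, ;, ], id }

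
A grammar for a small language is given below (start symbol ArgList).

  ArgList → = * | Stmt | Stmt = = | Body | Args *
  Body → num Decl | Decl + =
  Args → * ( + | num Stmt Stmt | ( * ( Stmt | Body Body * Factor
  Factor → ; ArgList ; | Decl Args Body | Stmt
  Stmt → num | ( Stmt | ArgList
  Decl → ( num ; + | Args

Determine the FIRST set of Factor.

Factor → ; ArgList ; contributes {;}.
From Factor → Decl Args Body: add FIRST(Decl) = { (, *, num }.
From Factor → Stmt: add FIRST(Stmt) = { (, *, =, num }.
Union: FIRST(Factor) = { (, *, ;, =, num }.

{ (, *, ;, =, num }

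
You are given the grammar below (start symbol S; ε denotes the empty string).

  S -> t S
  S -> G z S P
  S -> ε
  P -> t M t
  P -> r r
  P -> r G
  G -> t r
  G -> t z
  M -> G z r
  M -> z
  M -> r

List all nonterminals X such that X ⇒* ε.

{ S }

Directly nullable (have an ε-production): S.
No other nonterminal has a production whose RHS symbols are all nullable.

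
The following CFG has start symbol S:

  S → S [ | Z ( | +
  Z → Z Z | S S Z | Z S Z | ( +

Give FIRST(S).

From S → S [: add FIRST(S) = { (, + }.
From S → Z (: add FIRST(Z) = { (, + }.
S → + contributes {+}.
Union: FIRST(S) = { (, + }.

{ (, + }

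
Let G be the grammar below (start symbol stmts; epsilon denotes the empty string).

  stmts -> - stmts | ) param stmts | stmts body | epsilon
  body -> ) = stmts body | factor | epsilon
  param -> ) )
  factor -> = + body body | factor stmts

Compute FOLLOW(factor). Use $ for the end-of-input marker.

{ $, ), -, = }

In body -> factor: factor is at the end, add FOLLOW(body) = { $, ), -, = }.
In factor -> factor stmts: add FIRST(stmts)\{epsilon} = { ), -, = }.
  Since stmts is nullable, also add FOLLOW(factor) = { $, ), -, = }.
Union: FOLLOW(factor) = { $, ), -, = }.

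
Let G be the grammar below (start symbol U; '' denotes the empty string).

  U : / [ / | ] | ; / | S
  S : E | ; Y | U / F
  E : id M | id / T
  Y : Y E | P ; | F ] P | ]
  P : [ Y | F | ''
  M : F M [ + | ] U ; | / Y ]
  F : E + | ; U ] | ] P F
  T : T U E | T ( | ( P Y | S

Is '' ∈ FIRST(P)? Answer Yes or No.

Yes

P has an ''-production, so P ⇒ ''.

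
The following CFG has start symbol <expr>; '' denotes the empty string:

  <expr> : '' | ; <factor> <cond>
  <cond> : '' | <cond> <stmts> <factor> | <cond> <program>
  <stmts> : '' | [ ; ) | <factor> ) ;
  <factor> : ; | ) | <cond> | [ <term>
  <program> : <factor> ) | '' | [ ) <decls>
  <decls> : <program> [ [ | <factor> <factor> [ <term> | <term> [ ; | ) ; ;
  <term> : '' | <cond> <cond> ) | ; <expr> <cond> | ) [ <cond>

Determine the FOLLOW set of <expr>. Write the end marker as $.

{ $, ), ;, [ }

<expr> is the start symbol, so $ ∈ FOLLOW(<expr>).
In <term> : ; <expr> <cond>: add FIRST(<cond>)\{''} = { ), ;, [ }.
  Since <cond> is nullable, also add FOLLOW(<term>) = { $, ), ;, [ }.
Union: FOLLOW(<expr>) = { $, ), ;, [ }.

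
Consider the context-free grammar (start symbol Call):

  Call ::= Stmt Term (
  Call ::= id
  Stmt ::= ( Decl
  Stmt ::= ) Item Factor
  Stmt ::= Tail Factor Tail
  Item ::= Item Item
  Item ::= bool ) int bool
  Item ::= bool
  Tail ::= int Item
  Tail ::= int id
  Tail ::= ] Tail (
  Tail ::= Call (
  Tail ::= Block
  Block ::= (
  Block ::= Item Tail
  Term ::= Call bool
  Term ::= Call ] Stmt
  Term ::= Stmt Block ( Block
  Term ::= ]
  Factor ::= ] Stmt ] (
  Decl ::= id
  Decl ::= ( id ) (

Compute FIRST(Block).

{ (, bool }

Block ::= ( contributes {(}.
From Block ::= Item Tail: add FIRST(Item) = { bool }.
Union: FIRST(Block) = { (, bool }.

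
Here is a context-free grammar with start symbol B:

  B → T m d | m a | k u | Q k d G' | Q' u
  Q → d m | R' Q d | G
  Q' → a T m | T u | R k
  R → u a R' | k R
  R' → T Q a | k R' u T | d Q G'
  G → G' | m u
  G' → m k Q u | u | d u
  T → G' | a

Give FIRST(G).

{ d, m, u }

From G → G': add FIRST(G') = { d, m, u }.
G → m u contributes {m}.
Union: FIRST(G) = { d, m, u }.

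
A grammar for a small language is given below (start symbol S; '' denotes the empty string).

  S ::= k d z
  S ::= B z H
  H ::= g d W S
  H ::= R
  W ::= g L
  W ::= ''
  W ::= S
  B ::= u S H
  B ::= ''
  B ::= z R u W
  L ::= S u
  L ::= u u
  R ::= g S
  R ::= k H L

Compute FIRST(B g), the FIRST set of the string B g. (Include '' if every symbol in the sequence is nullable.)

Add FIRST(B)\{''} = { u, z }; B is nullable, continue.
g is a terminal; add {g} and stop.

{ g, u, z }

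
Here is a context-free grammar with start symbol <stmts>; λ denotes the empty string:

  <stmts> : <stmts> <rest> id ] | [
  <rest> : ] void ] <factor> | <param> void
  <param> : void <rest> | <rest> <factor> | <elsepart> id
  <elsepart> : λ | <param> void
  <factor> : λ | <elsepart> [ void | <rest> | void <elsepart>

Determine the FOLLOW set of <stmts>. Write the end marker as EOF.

<stmts> is the start symbol, so EOF ∈ FOLLOW(<stmts>).
In <stmts> : <stmts> <rest> id ]: add FIRST(<rest> id ]) = { ], id, void }.
Union: FOLLOW(<stmts>) = { EOF, ], id, void }.

{ EOF, ], id, void }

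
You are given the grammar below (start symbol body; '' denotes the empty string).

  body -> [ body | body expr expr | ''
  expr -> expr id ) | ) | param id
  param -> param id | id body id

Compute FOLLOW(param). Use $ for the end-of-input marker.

{ id }

In expr -> param id: add FIRST(id) = { id }.
In param -> param id: add FIRST(id) = { id }.
Union: FOLLOW(param) = { id }.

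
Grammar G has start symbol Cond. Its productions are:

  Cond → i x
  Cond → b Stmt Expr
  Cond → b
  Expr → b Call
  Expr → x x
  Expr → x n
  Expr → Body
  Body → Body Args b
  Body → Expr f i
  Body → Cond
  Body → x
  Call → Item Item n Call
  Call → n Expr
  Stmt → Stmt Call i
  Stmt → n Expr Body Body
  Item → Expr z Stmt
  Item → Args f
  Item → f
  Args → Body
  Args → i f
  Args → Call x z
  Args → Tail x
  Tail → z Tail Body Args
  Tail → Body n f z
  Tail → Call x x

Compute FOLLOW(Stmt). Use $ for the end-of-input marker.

{ b, f, i, n, x, z }

In Cond → b Stmt Expr: add FIRST(Expr) = { b, i, x }.
In Stmt → Stmt Call i: add FIRST(Call i) = { b, f, i, n, x, z }.
In Item → Expr z Stmt: Stmt is at the end, add FOLLOW(Item) = { b, f, i, n, x, z }.
Union: FOLLOW(Stmt) = { b, f, i, n, x, z }.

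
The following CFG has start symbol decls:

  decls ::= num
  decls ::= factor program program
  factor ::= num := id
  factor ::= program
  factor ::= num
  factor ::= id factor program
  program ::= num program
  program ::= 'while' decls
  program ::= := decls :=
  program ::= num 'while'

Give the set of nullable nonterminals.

No nonterminal has an empty production or an RHS whose symbols are all nullable.

{ } (none)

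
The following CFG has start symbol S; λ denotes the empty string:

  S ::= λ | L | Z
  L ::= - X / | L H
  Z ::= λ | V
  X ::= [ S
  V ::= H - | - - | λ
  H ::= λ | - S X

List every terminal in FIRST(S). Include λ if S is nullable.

S ::= λ contributes λ.
From S ::= L: add FIRST(L) = { - }.
From S ::= Z: add FIRST(Z) = { -, λ } (including λ since Z is nullable).
Union: FIRST(S) = { -, λ }.

{ -, λ }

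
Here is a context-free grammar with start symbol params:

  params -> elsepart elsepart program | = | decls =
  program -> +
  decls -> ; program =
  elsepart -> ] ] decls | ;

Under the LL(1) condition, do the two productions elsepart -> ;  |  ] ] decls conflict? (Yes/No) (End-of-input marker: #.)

No

FIRST(;) = { ; } and FIRST(] ] decls) = { ] }.
The FIRST sets are disjoint and neither alternative is nullable — no conflict.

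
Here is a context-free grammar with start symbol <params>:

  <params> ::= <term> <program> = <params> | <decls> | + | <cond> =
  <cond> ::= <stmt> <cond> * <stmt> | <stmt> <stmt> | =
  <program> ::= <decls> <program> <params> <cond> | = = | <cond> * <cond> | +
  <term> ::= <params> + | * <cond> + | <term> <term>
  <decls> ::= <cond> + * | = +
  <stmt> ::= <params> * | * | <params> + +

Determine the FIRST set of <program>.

{ *, +, = }

From <program> ::= <decls> <program> <params> <cond>: add FIRST(<decls>) = { *, +, = }.
<program> ::= = = contributes {=}.
From <program> ::= <cond> * <cond>: add FIRST(<cond>) = { *, +, = }.
<program> ::= + contributes {+}.
Union: FIRST(<program>) = { *, +, = }.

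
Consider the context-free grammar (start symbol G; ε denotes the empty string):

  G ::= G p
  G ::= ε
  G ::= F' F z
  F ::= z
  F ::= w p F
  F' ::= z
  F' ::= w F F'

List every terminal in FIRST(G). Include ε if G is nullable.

{ p, w, z, ε }

From G ::= G p: G nullable, take FIRST(G) ∪ {p} = { p, w, z }.
G ::= ε contributes ε.
From G ::= F' F z: add FIRST(F') = { w, z }.
Union: FIRST(G) = { p, w, z, ε }.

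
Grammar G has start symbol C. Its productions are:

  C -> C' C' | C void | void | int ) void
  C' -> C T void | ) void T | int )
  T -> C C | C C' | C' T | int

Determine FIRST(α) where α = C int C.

Add FIRST(C) = { ), int, void }; C is not nullable, stop.

{ ), int, void }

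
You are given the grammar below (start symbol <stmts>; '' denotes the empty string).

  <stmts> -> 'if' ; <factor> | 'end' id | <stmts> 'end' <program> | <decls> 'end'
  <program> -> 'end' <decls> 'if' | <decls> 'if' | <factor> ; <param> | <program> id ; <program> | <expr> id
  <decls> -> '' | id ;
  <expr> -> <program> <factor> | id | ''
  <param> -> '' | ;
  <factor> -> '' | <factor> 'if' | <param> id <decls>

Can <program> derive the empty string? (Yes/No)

Nullable nonterminals: <decls>, <expr>, <factor>, <param>.
No production of <program> has an RHS whose symbols are all nullable, so <program> is not nullable.

No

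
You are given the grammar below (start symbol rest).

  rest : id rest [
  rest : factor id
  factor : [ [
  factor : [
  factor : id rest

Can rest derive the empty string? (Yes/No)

No nonterminal in this grammar is nullable.
No production of rest has an RHS whose symbols are all nullable, so rest is not nullable.

No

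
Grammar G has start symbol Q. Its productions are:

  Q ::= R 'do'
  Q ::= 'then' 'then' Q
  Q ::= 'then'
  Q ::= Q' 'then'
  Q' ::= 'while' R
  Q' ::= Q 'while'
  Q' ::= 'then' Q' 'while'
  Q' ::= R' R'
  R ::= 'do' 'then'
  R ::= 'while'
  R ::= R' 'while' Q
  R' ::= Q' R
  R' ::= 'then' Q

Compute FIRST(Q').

Q' ::= 'while' R contributes {'while'}.
From Q' ::= Q 'while': add FIRST(Q) = { 'do', 'then', 'while' }.
Q' ::= 'then' Q' 'while' contributes {'then'}.
From Q' ::= R' R': add FIRST(R') = { 'do', 'then', 'while' }.
Union: FIRST(Q') = { 'do', 'then', 'while' }.

{ 'do', 'then', 'while' }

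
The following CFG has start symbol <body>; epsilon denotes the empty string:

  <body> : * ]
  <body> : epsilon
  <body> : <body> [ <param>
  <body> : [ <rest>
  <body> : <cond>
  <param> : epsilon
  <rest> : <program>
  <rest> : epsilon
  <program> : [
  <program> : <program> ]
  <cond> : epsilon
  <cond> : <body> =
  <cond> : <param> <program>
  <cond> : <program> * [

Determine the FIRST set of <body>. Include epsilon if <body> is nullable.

{ *, =, [, epsilon }

<body> : * ] contributes {*}.
<body> : epsilon contributes epsilon.
From <body> : <body> [ <param>: <body> nullable, take FIRST(<body>) ∪ {[} = { *, =, [ }.
<body> : [ <rest> contributes {[}.
From <body> : <cond>: add FIRST(<cond>) = { *, =, [, epsilon } (including epsilon since <cond> is nullable).
Union: FIRST(<body>) = { *, =, [, epsilon }.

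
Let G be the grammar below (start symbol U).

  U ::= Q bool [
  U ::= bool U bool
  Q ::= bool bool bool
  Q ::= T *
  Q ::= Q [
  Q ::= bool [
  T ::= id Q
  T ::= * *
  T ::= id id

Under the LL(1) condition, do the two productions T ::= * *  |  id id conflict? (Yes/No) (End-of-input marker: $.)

No

FIRST(* *) = { * } and FIRST(id id) = { id }.
The FIRST sets are disjoint and neither alternative is nullable — no conflict.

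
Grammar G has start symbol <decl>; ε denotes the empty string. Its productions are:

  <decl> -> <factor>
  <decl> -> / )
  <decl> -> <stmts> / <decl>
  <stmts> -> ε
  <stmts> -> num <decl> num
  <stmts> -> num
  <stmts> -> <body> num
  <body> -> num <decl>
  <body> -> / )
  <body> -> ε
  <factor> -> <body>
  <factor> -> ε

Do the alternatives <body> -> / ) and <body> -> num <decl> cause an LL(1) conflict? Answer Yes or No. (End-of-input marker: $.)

FIRST(/ )) = { / } and FIRST(num <decl>) = { num }.
The FIRST sets are disjoint and neither alternative is nullable — no conflict.

No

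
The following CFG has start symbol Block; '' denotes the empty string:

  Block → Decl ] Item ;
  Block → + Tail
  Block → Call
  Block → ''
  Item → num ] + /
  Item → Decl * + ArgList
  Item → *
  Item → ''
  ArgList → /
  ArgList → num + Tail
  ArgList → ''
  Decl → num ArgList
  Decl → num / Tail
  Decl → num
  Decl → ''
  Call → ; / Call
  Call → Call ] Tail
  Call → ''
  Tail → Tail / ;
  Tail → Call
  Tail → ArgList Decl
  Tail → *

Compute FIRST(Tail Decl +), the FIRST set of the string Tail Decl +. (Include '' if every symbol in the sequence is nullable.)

{ *, +, /, ;, ], num }

Add FIRST(Tail)\{''} = { *, /, ;, ], num }; Tail is nullable, continue.
Add FIRST(Decl)\{''} = { num }; Decl is nullable, continue.
+ is a terminal; add {+} and stop.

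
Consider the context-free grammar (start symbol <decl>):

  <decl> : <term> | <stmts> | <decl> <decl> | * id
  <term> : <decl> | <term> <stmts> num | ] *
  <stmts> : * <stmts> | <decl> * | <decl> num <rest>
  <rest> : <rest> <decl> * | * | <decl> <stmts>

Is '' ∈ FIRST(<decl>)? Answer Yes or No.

No nonterminal in this grammar is nullable.
No production of <decl> has an RHS whose symbols are all nullable, so <decl> is not nullable.

No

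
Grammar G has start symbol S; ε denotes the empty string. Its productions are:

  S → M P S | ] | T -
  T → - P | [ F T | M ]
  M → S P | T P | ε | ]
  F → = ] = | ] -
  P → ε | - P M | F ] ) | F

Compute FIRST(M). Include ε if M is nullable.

From M → S P: add FIRST(S) = { -, =, [, ] }.
From M → T P: add FIRST(T) = { -, =, [, ] }.
M → ε contributes ε.
M → ] contributes {]}.
Union: FIRST(M) = { -, =, [, ], ε }.

{ -, =, [, ], ε }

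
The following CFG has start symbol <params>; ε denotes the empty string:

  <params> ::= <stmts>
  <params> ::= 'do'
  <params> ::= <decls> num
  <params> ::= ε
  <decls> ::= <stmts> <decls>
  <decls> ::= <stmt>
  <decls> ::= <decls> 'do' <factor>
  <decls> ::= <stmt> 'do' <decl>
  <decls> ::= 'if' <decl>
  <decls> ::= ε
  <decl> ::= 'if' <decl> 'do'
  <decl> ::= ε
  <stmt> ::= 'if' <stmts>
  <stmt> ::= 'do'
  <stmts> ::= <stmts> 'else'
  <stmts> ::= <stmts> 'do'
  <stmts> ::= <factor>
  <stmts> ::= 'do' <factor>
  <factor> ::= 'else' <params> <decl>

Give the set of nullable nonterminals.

Directly nullable (have an ε-production): <params>, <decls>, <decl>.
No other nonterminal has a production whose RHS symbols are all nullable.

{ <decl>, <decls>, <params> }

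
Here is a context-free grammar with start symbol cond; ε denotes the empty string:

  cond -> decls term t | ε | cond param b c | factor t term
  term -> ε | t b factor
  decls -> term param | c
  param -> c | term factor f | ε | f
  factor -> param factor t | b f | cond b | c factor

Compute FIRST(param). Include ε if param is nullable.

param -> c contributes {c}.
From param -> term factor f: term nullable, take FIRST(term) ∪ FIRST(factor) = { b, c, f, t }.
param -> ε contributes ε.
param -> f contributes {f}.
Union: FIRST(param) = { b, c, f, t, ε }.

{ b, c, f, t, ε }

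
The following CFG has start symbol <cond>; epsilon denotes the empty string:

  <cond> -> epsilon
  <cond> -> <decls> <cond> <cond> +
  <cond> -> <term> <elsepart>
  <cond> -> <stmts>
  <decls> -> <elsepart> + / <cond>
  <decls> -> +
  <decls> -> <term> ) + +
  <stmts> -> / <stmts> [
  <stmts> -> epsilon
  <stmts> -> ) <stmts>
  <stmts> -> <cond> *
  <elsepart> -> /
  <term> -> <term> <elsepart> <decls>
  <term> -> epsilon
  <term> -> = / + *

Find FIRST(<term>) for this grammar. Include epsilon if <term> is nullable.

From <term> -> <term> <elsepart> <decls>: <term> nullable, take FIRST(<term>) ∪ FIRST(<elsepart>) = { /, = }.
<term> -> epsilon contributes epsilon.
<term> -> = / + * contributes {=}.
Union: FIRST(<term>) = { /, =, epsilon }.

{ /, =, epsilon }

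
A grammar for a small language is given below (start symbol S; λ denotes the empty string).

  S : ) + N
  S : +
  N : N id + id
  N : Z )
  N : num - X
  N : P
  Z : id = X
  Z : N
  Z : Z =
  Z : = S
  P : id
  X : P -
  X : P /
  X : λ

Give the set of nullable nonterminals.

{ X }

Directly nullable (have an λ-production): X.
No other nonterminal has a production whose RHS symbols are all nullable.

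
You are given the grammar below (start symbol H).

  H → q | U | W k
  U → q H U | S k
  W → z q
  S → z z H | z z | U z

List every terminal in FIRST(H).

H → q contributes {q}.
From H → U: add FIRST(U) = { q, z }.
From H → W k: add FIRST(W) = { z }.
Union: FIRST(H) = { q, z }.

{ q, z }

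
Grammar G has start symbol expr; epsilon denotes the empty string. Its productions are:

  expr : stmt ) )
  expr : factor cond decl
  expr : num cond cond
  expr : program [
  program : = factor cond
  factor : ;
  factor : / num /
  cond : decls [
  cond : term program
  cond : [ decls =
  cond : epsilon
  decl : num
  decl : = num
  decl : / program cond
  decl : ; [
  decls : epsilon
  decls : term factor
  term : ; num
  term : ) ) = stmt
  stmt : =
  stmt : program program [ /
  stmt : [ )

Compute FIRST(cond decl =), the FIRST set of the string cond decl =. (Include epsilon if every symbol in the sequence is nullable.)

Add FIRST(cond)\{epsilon} = { ), ;, [ }; cond is nullable, continue.
Add FIRST(decl) = { /, ;, =, num }; decl is not nullable, stop.

{ ), /, ;, =, [, num }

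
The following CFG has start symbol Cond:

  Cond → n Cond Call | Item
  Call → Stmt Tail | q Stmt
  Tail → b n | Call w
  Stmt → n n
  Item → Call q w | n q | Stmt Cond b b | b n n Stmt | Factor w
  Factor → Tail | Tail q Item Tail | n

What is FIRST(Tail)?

Tail → b n contributes {b}.
From Tail → Call w: add FIRST(Call) = { n, q }.
Union: FIRST(Tail) = { b, n, q }.

{ b, n, q }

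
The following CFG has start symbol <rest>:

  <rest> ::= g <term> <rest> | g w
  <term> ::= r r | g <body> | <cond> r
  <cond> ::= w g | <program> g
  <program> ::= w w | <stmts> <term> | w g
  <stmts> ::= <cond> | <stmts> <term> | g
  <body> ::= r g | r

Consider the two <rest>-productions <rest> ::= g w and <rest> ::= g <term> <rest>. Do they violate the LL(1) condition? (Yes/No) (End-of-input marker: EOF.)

FIRST(g w) = { g } and FIRST(g <term> <rest>) = { g }.
Both contain g, so the two alternatives are not disjoint — LL(1) conflict.

Yes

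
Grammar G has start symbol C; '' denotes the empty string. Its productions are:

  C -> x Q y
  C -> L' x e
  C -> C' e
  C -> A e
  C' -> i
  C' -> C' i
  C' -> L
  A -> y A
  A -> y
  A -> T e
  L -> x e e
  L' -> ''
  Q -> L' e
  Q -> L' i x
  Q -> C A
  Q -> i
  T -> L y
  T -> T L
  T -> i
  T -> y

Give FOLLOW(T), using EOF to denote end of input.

In A -> T e: add FIRST(e) = { e }.
In T -> T L: add FIRST(L) = { x }.
Union: FOLLOW(T) = { e, x }.

{ e, x }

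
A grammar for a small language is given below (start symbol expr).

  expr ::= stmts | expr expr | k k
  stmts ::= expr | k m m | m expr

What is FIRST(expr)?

From expr ::= stmts: add FIRST(stmts) = { k, m }.
From expr ::= expr expr: add FIRST(expr) = { k, m }.
expr ::= k k contributes {k}.
Union: FIRST(expr) = { k, m }.

{ k, m }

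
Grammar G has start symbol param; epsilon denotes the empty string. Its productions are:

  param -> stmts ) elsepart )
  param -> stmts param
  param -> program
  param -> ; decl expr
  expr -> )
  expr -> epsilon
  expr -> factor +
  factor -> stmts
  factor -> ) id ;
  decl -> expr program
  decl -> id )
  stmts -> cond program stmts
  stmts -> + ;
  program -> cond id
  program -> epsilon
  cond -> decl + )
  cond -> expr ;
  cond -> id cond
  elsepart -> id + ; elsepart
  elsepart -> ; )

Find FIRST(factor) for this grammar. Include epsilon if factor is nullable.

{ ), +, ;, id }

From factor -> stmts: add FIRST(stmts) = { ), +, ;, id }.
factor -> ) id ; contributes {)}.
Union: FIRST(factor) = { ), +, ;, id }.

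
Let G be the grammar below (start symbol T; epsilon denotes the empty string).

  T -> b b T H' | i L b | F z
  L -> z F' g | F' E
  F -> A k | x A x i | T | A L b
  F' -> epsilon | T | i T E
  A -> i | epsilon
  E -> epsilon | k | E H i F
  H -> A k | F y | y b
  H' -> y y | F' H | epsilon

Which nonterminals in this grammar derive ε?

{ A, E, F', H', L }

Directly nullable (have an epsilon-production): F', A, E, H'.
L -> F' E with every symbol nullable, so L is nullable.
No other nonterminal has a production whose RHS symbols are all nullable.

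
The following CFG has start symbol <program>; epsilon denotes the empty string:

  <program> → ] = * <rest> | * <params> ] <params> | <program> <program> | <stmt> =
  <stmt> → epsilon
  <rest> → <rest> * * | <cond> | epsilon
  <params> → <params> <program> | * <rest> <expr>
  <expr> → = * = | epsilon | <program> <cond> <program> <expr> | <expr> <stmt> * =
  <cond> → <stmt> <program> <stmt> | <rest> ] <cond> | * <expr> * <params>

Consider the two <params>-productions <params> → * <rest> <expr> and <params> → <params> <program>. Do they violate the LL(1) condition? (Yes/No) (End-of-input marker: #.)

FIRST(* <rest> <expr>) = { * } and FIRST(<params> <program>) = { * }.
Both contain *, so the two alternatives are not disjoint — LL(1) conflict.

Yes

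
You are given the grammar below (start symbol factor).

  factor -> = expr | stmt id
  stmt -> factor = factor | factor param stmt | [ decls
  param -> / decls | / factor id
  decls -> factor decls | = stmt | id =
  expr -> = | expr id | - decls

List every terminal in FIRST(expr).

{ -, = }

expr -> = contributes {=}.
From expr -> expr id: add FIRST(expr) = { -, = }.
expr -> - decls contributes {-}.
Union: FIRST(expr) = { -, = }.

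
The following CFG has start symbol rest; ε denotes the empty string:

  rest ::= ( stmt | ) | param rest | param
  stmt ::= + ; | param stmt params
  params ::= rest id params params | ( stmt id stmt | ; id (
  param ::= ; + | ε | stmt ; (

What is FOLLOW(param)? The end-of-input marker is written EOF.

{ EOF, (, ), +, ;, id }

In rest ::= param rest: add FIRST(rest)\{ε} = { (, ), +, ; }.
  Since rest is nullable, also add FOLLOW(rest) = { EOF, id }.
In rest ::= param: param is at the end, add FOLLOW(rest) = { EOF, id }.
In stmt ::= param stmt params: add FIRST(stmt params) = { +, ; }.
Union: FOLLOW(param) = { EOF, (, ), +, ;, id }.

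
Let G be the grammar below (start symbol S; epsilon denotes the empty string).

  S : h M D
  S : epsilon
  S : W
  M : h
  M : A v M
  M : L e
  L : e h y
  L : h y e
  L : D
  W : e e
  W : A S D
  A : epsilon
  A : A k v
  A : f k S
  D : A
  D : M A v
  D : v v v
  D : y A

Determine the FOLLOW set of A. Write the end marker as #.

{ #, e, f, h, k, v, y }

In M : A v M: add FIRST(v M) = { v }.
In W : A S D: add FIRST(S D)\{epsilon} = { e, f, h, k, v, y }.
  Since S D is nullable, also add FOLLOW(W) = { #, e, f, h, k, v, y }.
In A : A k v: add FIRST(k v) = { k }.
In D : A: A is at the end, add FOLLOW(D) = { #, e, f, h, k, v, y }.
In D : M A v: add FIRST(v) = { v }.
In D : y A: A is at the end, add FOLLOW(D) = { #, e, f, h, k, v, y }.
Union: FOLLOW(A) = { #, e, f, h, k, v, y }.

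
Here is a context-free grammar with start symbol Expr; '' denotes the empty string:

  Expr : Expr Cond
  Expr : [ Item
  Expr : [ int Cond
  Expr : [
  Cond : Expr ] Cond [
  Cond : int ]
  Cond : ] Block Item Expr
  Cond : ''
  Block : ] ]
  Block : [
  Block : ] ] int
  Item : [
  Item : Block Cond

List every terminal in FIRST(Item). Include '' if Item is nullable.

{ [, ] }

Item : [ contributes {[}.
From Item : Block Cond: add FIRST(Block) = { [, ] }.
Union: FIRST(Item) = { [, ] }.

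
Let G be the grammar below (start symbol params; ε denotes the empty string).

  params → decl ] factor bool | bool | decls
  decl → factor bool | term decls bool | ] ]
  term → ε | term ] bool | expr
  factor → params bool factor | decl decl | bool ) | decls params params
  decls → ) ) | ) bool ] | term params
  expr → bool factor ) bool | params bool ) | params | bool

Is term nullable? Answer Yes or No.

Yes

term has an ε-production, so term ⇒ ε.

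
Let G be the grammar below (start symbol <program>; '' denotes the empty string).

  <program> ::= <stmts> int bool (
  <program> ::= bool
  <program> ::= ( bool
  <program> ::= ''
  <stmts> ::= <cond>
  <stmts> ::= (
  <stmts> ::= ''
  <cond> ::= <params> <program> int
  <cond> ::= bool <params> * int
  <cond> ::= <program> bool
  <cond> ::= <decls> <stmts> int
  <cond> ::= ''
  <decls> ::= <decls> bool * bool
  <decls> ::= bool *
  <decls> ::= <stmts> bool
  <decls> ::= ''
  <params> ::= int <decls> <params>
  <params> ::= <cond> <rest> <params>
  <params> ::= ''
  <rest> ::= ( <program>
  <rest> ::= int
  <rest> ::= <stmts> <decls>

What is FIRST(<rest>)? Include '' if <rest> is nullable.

<rest> ::= ( <program> contributes {(}.
<rest> ::= int contributes {int}.
From <rest> ::= <stmts> <decls>: <stmts>, <decls> nullable, take FIRST(<stmts>) ∪ FIRST(<decls>) = { (, bool, int }; also '' since the whole RHS is nullable.
Union: FIRST(<rest>) = { (, bool, int, '' }.

{ (, bool, int, '' }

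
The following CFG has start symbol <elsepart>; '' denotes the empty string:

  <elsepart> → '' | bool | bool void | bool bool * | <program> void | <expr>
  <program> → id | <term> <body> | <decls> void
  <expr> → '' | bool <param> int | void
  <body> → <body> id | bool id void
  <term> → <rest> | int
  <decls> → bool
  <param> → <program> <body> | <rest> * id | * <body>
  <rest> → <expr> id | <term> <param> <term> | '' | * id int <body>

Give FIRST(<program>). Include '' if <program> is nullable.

{ *, bool, id, int, void }

<program> → id contributes {id}.
From <program> → <term> <body>: <term> nullable, take FIRST(<term>) ∪ FIRST(<body>) = { *, bool, id, int, void }.
From <program> → <decls> void: add FIRST(<decls>) = { bool }.
Union: FIRST(<program>) = { *, bool, id, int, void }.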